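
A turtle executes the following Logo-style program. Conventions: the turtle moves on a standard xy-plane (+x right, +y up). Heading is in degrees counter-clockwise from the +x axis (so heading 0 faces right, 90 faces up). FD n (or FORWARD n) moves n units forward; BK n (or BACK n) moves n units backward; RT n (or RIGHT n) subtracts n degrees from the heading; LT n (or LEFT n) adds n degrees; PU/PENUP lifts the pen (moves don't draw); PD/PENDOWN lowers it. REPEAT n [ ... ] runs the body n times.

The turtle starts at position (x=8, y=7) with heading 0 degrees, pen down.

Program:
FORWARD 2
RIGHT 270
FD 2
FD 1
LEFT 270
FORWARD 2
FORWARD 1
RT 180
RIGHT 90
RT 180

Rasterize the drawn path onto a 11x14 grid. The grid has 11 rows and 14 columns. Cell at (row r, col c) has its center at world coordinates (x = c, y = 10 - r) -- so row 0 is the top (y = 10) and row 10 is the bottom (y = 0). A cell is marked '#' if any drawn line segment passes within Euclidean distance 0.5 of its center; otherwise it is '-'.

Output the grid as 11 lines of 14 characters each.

Segment 0: (8,7) -> (10,7)
Segment 1: (10,7) -> (10,9)
Segment 2: (10,9) -> (10,10)
Segment 3: (10,10) -> (12,10)
Segment 4: (12,10) -> (13,10)

Answer: ----------####
----------#---
----------#---
--------###---
--------------
--------------
--------------
--------------
--------------
--------------
--------------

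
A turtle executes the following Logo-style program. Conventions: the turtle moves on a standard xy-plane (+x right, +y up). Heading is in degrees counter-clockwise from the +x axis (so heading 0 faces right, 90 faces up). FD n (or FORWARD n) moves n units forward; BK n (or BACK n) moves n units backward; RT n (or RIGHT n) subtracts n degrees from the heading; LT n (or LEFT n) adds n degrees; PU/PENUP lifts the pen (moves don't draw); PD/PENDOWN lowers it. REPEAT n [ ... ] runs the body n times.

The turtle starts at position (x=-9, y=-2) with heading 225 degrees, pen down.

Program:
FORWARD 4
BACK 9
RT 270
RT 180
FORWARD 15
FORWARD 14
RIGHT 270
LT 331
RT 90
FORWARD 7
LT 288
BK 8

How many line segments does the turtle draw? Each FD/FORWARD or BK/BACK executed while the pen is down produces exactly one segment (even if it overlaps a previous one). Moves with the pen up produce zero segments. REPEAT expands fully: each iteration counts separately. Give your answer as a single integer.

Executing turtle program step by step:
Start: pos=(-9,-2), heading=225, pen down
FD 4: (-9,-2) -> (-11.828,-4.828) [heading=225, draw]
BK 9: (-11.828,-4.828) -> (-5.464,1.536) [heading=225, draw]
RT 270: heading 225 -> 315
RT 180: heading 315 -> 135
FD 15: (-5.464,1.536) -> (-16.071,12.142) [heading=135, draw]
FD 14: (-16.071,12.142) -> (-25.971,22.042) [heading=135, draw]
RT 270: heading 135 -> 225
LT 331: heading 225 -> 196
RT 90: heading 196 -> 106
FD 7: (-25.971,22.042) -> (-27.9,28.77) [heading=106, draw]
LT 288: heading 106 -> 34
BK 8: (-27.9,28.77) -> (-34.532,24.297) [heading=34, draw]
Final: pos=(-34.532,24.297), heading=34, 6 segment(s) drawn
Segments drawn: 6

Answer: 6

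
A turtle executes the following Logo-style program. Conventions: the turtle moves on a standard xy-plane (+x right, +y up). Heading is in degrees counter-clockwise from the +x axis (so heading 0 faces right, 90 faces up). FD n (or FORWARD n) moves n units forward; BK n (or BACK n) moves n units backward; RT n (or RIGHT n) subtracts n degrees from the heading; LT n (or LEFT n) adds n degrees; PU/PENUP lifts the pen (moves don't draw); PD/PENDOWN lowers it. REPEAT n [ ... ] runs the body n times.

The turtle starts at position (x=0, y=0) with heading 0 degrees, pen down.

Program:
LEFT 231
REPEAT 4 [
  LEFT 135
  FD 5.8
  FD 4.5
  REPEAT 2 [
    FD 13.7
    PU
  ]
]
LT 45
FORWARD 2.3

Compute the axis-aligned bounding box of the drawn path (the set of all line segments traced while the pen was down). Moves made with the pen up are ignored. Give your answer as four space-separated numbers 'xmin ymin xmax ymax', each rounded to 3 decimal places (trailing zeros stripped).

Answer: 0 0 23.869 2.509

Derivation:
Executing turtle program step by step:
Start: pos=(0,0), heading=0, pen down
LT 231: heading 0 -> 231
REPEAT 4 [
  -- iteration 1/4 --
  LT 135: heading 231 -> 6
  FD 5.8: (0,0) -> (5.768,0.606) [heading=6, draw]
  FD 4.5: (5.768,0.606) -> (10.244,1.077) [heading=6, draw]
  REPEAT 2 [
    -- iteration 1/2 --
    FD 13.7: (10.244,1.077) -> (23.869,2.509) [heading=6, draw]
    PU: pen up
    -- iteration 2/2 --
    FD 13.7: (23.869,2.509) -> (37.493,3.941) [heading=6, move]
    PU: pen up
  ]
  -- iteration 2/4 --
  LT 135: heading 6 -> 141
  FD 5.8: (37.493,3.941) -> (32.986,7.591) [heading=141, move]
  FD 4.5: (32.986,7.591) -> (29.489,10.423) [heading=141, move]
  REPEAT 2 [
    -- iteration 1/2 --
    FD 13.7: (29.489,10.423) -> (18.842,19.044) [heading=141, move]
    PU: pen up
    -- iteration 2/2 --
    FD 13.7: (18.842,19.044) -> (8.195,27.666) [heading=141, move]
    PU: pen up
  ]
  -- iteration 3/4 --
  LT 135: heading 141 -> 276
  FD 5.8: (8.195,27.666) -> (8.801,21.898) [heading=276, move]
  FD 4.5: (8.801,21.898) -> (9.272,17.423) [heading=276, move]
  REPEAT 2 [
    -- iteration 1/2 --
    FD 13.7: (9.272,17.423) -> (10.704,3.798) [heading=276, move]
    PU: pen up
    -- iteration 2/2 --
    FD 13.7: (10.704,3.798) -> (12.136,-9.827) [heading=276, move]
    PU: pen up
  ]
  -- iteration 4/4 --
  LT 135: heading 276 -> 51
  FD 5.8: (12.136,-9.827) -> (15.786,-5.32) [heading=51, move]
  FD 4.5: (15.786,-5.32) -> (18.618,-1.823) [heading=51, move]
  REPEAT 2 [
    -- iteration 1/2 --
    FD 13.7: (18.618,-1.823) -> (27.239,8.824) [heading=51, move]
    PU: pen up
    -- iteration 2/2 --
    FD 13.7: (27.239,8.824) -> (35.861,19.471) [heading=51, move]
    PU: pen up
  ]
]
LT 45: heading 51 -> 96
FD 2.3: (35.861,19.471) -> (35.621,21.758) [heading=96, move]
Final: pos=(35.621,21.758), heading=96, 3 segment(s) drawn

Segment endpoints: x in {0, 5.768, 10.244, 23.869}, y in {0, 0.606, 1.077, 2.509}
xmin=0, ymin=0, xmax=23.869, ymax=2.509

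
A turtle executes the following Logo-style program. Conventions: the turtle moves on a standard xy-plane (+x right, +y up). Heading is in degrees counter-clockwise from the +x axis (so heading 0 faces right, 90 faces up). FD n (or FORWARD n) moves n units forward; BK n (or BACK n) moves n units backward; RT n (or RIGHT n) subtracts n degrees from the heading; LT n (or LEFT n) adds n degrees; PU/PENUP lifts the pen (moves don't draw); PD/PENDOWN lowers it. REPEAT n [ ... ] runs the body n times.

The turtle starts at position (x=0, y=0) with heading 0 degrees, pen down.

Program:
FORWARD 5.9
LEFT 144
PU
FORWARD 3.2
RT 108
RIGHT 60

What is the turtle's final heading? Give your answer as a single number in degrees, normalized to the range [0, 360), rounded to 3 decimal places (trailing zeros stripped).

Answer: 336

Derivation:
Executing turtle program step by step:
Start: pos=(0,0), heading=0, pen down
FD 5.9: (0,0) -> (5.9,0) [heading=0, draw]
LT 144: heading 0 -> 144
PU: pen up
FD 3.2: (5.9,0) -> (3.311,1.881) [heading=144, move]
RT 108: heading 144 -> 36
RT 60: heading 36 -> 336
Final: pos=(3.311,1.881), heading=336, 1 segment(s) drawn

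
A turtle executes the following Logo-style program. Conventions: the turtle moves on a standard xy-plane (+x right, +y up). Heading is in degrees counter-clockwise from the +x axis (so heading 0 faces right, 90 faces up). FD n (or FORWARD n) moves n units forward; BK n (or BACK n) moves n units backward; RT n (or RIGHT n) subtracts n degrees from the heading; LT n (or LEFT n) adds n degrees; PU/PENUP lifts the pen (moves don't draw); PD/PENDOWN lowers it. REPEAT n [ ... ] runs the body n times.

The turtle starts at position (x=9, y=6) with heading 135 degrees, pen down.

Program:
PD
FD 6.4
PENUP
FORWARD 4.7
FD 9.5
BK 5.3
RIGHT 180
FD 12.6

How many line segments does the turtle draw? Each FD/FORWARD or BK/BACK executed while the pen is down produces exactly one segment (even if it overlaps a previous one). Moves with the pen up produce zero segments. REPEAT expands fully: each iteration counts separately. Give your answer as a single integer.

Answer: 1

Derivation:
Executing turtle program step by step:
Start: pos=(9,6), heading=135, pen down
PD: pen down
FD 6.4: (9,6) -> (4.475,10.525) [heading=135, draw]
PU: pen up
FD 4.7: (4.475,10.525) -> (1.151,13.849) [heading=135, move]
FD 9.5: (1.151,13.849) -> (-5.566,20.566) [heading=135, move]
BK 5.3: (-5.566,20.566) -> (-1.819,16.819) [heading=135, move]
RT 180: heading 135 -> 315
FD 12.6: (-1.819,16.819) -> (7.091,7.909) [heading=315, move]
Final: pos=(7.091,7.909), heading=315, 1 segment(s) drawn
Segments drawn: 1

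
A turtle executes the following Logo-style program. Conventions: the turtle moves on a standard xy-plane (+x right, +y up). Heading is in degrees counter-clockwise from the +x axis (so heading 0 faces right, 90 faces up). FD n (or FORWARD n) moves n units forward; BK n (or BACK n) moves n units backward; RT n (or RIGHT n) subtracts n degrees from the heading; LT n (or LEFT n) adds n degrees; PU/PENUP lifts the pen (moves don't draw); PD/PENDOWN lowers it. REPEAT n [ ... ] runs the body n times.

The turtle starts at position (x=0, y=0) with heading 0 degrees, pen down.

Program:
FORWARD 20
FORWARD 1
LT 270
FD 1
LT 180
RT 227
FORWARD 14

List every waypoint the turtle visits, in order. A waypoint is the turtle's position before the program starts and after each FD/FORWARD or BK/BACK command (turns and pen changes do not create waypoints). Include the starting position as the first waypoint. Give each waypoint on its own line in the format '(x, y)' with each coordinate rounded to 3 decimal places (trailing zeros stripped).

Answer: (0, 0)
(20, 0)
(21, 0)
(21, -1)
(10.761, -10.548)

Derivation:
Executing turtle program step by step:
Start: pos=(0,0), heading=0, pen down
FD 20: (0,0) -> (20,0) [heading=0, draw]
FD 1: (20,0) -> (21,0) [heading=0, draw]
LT 270: heading 0 -> 270
FD 1: (21,0) -> (21,-1) [heading=270, draw]
LT 180: heading 270 -> 90
RT 227: heading 90 -> 223
FD 14: (21,-1) -> (10.761,-10.548) [heading=223, draw]
Final: pos=(10.761,-10.548), heading=223, 4 segment(s) drawn
Waypoints (5 total):
(0, 0)
(20, 0)
(21, 0)
(21, -1)
(10.761, -10.548)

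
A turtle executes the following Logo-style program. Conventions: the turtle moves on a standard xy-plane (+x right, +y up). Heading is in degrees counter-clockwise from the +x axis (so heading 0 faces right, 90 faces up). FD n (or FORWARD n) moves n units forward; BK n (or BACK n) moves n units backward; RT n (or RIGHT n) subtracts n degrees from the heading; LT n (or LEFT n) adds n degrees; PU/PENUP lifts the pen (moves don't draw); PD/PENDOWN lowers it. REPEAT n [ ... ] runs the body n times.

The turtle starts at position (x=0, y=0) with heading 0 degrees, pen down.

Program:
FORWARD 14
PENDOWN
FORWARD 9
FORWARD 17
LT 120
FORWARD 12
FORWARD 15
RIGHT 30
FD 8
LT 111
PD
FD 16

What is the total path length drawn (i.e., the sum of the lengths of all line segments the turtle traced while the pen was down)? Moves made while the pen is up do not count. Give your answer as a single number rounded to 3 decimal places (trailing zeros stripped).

Answer: 91

Derivation:
Executing turtle program step by step:
Start: pos=(0,0), heading=0, pen down
FD 14: (0,0) -> (14,0) [heading=0, draw]
PD: pen down
FD 9: (14,0) -> (23,0) [heading=0, draw]
FD 17: (23,0) -> (40,0) [heading=0, draw]
LT 120: heading 0 -> 120
FD 12: (40,0) -> (34,10.392) [heading=120, draw]
FD 15: (34,10.392) -> (26.5,23.383) [heading=120, draw]
RT 30: heading 120 -> 90
FD 8: (26.5,23.383) -> (26.5,31.383) [heading=90, draw]
LT 111: heading 90 -> 201
PD: pen down
FD 16: (26.5,31.383) -> (11.563,25.649) [heading=201, draw]
Final: pos=(11.563,25.649), heading=201, 7 segment(s) drawn

Segment lengths:
  seg 1: (0,0) -> (14,0), length = 14
  seg 2: (14,0) -> (23,0), length = 9
  seg 3: (23,0) -> (40,0), length = 17
  seg 4: (40,0) -> (34,10.392), length = 12
  seg 5: (34,10.392) -> (26.5,23.383), length = 15
  seg 6: (26.5,23.383) -> (26.5,31.383), length = 8
  seg 7: (26.5,31.383) -> (11.563,25.649), length = 16
Total = 91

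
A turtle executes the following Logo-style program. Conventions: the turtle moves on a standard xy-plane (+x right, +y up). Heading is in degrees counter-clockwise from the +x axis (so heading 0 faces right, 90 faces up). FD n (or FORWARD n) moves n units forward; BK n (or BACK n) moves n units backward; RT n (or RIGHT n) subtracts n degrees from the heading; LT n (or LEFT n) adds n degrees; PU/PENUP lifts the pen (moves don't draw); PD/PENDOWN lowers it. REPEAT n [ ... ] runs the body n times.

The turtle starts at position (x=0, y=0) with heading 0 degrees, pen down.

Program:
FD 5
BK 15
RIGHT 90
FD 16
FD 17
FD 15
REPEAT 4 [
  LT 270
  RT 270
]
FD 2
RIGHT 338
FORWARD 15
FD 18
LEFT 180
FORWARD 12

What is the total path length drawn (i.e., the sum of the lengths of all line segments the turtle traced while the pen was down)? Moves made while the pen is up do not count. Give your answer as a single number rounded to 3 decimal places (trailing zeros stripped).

Answer: 115

Derivation:
Executing turtle program step by step:
Start: pos=(0,0), heading=0, pen down
FD 5: (0,0) -> (5,0) [heading=0, draw]
BK 15: (5,0) -> (-10,0) [heading=0, draw]
RT 90: heading 0 -> 270
FD 16: (-10,0) -> (-10,-16) [heading=270, draw]
FD 17: (-10,-16) -> (-10,-33) [heading=270, draw]
FD 15: (-10,-33) -> (-10,-48) [heading=270, draw]
REPEAT 4 [
  -- iteration 1/4 --
  LT 270: heading 270 -> 180
  RT 270: heading 180 -> 270
  -- iteration 2/4 --
  LT 270: heading 270 -> 180
  RT 270: heading 180 -> 270
  -- iteration 3/4 --
  LT 270: heading 270 -> 180
  RT 270: heading 180 -> 270
  -- iteration 4/4 --
  LT 270: heading 270 -> 180
  RT 270: heading 180 -> 270
]
FD 2: (-10,-48) -> (-10,-50) [heading=270, draw]
RT 338: heading 270 -> 292
FD 15: (-10,-50) -> (-4.381,-63.908) [heading=292, draw]
FD 18: (-4.381,-63.908) -> (2.362,-80.597) [heading=292, draw]
LT 180: heading 292 -> 112
FD 12: (2.362,-80.597) -> (-2.133,-69.471) [heading=112, draw]
Final: pos=(-2.133,-69.471), heading=112, 9 segment(s) drawn

Segment lengths:
  seg 1: (0,0) -> (5,0), length = 5
  seg 2: (5,0) -> (-10,0), length = 15
  seg 3: (-10,0) -> (-10,-16), length = 16
  seg 4: (-10,-16) -> (-10,-33), length = 17
  seg 5: (-10,-33) -> (-10,-48), length = 15
  seg 6: (-10,-48) -> (-10,-50), length = 2
  seg 7: (-10,-50) -> (-4.381,-63.908), length = 15
  seg 8: (-4.381,-63.908) -> (2.362,-80.597), length = 18
  seg 9: (2.362,-80.597) -> (-2.133,-69.471), length = 12
Total = 115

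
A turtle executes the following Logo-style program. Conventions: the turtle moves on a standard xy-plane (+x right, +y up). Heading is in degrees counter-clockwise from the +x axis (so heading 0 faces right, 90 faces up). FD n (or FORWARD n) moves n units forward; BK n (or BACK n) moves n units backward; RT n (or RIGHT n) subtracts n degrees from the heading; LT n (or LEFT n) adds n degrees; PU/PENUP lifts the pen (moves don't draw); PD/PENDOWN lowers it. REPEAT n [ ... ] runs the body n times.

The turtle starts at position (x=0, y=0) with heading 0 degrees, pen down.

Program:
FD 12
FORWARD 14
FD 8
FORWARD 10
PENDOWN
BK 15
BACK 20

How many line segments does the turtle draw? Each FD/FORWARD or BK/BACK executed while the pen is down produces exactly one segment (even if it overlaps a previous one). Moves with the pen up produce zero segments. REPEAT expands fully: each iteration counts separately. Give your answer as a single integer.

Answer: 6

Derivation:
Executing turtle program step by step:
Start: pos=(0,0), heading=0, pen down
FD 12: (0,0) -> (12,0) [heading=0, draw]
FD 14: (12,0) -> (26,0) [heading=0, draw]
FD 8: (26,0) -> (34,0) [heading=0, draw]
FD 10: (34,0) -> (44,0) [heading=0, draw]
PD: pen down
BK 15: (44,0) -> (29,0) [heading=0, draw]
BK 20: (29,0) -> (9,0) [heading=0, draw]
Final: pos=(9,0), heading=0, 6 segment(s) drawn
Segments drawn: 6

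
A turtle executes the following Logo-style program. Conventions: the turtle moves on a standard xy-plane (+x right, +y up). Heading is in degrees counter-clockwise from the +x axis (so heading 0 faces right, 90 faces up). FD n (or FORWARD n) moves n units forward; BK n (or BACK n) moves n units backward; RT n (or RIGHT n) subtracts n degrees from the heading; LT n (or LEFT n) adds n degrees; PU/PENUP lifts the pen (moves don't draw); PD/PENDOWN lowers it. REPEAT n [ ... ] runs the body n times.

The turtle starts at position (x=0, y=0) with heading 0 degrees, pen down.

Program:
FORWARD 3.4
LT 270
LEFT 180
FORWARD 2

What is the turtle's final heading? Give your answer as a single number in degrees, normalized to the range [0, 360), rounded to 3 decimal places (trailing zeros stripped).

Answer: 90

Derivation:
Executing turtle program step by step:
Start: pos=(0,0), heading=0, pen down
FD 3.4: (0,0) -> (3.4,0) [heading=0, draw]
LT 270: heading 0 -> 270
LT 180: heading 270 -> 90
FD 2: (3.4,0) -> (3.4,2) [heading=90, draw]
Final: pos=(3.4,2), heading=90, 2 segment(s) drawn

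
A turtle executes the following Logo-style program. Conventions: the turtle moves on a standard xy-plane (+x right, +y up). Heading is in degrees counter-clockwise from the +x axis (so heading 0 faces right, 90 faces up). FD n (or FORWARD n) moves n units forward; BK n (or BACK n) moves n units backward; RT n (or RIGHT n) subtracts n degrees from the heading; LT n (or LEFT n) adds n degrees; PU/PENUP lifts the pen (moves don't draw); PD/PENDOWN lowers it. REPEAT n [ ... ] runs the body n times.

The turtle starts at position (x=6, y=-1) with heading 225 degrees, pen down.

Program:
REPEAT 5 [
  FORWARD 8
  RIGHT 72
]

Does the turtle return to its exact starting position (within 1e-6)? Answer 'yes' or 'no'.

Executing turtle program step by step:
Start: pos=(6,-1), heading=225, pen down
REPEAT 5 [
  -- iteration 1/5 --
  FD 8: (6,-1) -> (0.343,-6.657) [heading=225, draw]
  RT 72: heading 225 -> 153
  -- iteration 2/5 --
  FD 8: (0.343,-6.657) -> (-6.785,-3.025) [heading=153, draw]
  RT 72: heading 153 -> 81
  -- iteration 3/5 --
  FD 8: (-6.785,-3.025) -> (-5.533,4.877) [heading=81, draw]
  RT 72: heading 81 -> 9
  -- iteration 4/5 --
  FD 8: (-5.533,4.877) -> (2.368,6.128) [heading=9, draw]
  RT 72: heading 9 -> 297
  -- iteration 5/5 --
  FD 8: (2.368,6.128) -> (6,-1) [heading=297, draw]
  RT 72: heading 297 -> 225
]
Final: pos=(6,-1), heading=225, 5 segment(s) drawn

Start position: (6, -1)
Final position: (6, -1)
Distance = 0; < 1e-6 -> CLOSED

Answer: yes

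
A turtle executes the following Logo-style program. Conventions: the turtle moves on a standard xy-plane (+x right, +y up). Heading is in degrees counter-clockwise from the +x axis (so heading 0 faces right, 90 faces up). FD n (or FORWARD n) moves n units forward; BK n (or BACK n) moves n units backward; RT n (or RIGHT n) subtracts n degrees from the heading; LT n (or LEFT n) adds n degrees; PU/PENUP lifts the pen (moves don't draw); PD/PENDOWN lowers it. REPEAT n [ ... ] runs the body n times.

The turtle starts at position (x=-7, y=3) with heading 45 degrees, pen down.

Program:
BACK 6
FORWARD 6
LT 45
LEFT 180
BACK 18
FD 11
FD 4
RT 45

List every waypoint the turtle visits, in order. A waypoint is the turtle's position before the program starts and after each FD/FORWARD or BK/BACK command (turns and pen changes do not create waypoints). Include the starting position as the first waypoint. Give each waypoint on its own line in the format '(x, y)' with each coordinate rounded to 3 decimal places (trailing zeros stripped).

Executing turtle program step by step:
Start: pos=(-7,3), heading=45, pen down
BK 6: (-7,3) -> (-11.243,-1.243) [heading=45, draw]
FD 6: (-11.243,-1.243) -> (-7,3) [heading=45, draw]
LT 45: heading 45 -> 90
LT 180: heading 90 -> 270
BK 18: (-7,3) -> (-7,21) [heading=270, draw]
FD 11: (-7,21) -> (-7,10) [heading=270, draw]
FD 4: (-7,10) -> (-7,6) [heading=270, draw]
RT 45: heading 270 -> 225
Final: pos=(-7,6), heading=225, 5 segment(s) drawn
Waypoints (6 total):
(-7, 3)
(-11.243, -1.243)
(-7, 3)
(-7, 21)
(-7, 10)
(-7, 6)

Answer: (-7, 3)
(-11.243, -1.243)
(-7, 3)
(-7, 21)
(-7, 10)
(-7, 6)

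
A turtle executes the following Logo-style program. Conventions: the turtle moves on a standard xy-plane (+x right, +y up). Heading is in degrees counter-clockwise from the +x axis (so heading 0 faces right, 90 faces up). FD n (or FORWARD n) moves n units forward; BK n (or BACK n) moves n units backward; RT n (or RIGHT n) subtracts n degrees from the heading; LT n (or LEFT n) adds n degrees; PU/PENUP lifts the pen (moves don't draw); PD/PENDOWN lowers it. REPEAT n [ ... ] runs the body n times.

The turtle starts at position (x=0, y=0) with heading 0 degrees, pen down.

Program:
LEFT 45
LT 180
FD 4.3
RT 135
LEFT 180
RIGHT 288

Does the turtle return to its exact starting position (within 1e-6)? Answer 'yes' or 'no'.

Answer: no

Derivation:
Executing turtle program step by step:
Start: pos=(0,0), heading=0, pen down
LT 45: heading 0 -> 45
LT 180: heading 45 -> 225
FD 4.3: (0,0) -> (-3.041,-3.041) [heading=225, draw]
RT 135: heading 225 -> 90
LT 180: heading 90 -> 270
RT 288: heading 270 -> 342
Final: pos=(-3.041,-3.041), heading=342, 1 segment(s) drawn

Start position: (0, 0)
Final position: (-3.041, -3.041)
Distance = 4.3; >= 1e-6 -> NOT closed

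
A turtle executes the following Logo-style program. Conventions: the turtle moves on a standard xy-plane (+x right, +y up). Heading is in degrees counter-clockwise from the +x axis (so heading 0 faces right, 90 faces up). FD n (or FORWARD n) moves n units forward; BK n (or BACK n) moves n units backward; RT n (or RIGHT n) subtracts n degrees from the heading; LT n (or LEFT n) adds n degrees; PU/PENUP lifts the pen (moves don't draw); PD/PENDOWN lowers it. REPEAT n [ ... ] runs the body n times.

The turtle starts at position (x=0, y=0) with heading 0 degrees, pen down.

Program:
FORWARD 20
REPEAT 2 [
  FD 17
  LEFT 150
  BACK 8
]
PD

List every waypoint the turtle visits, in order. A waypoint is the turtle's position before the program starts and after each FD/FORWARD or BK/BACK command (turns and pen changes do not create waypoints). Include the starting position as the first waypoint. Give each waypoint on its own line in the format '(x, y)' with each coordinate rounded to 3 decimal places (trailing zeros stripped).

Executing turtle program step by step:
Start: pos=(0,0), heading=0, pen down
FD 20: (0,0) -> (20,0) [heading=0, draw]
REPEAT 2 [
  -- iteration 1/2 --
  FD 17: (20,0) -> (37,0) [heading=0, draw]
  LT 150: heading 0 -> 150
  BK 8: (37,0) -> (43.928,-4) [heading=150, draw]
  -- iteration 2/2 --
  FD 17: (43.928,-4) -> (29.206,4.5) [heading=150, draw]
  LT 150: heading 150 -> 300
  BK 8: (29.206,4.5) -> (25.206,11.428) [heading=300, draw]
]
PD: pen down
Final: pos=(25.206,11.428), heading=300, 5 segment(s) drawn
Waypoints (6 total):
(0, 0)
(20, 0)
(37, 0)
(43.928, -4)
(29.206, 4.5)
(25.206, 11.428)

Answer: (0, 0)
(20, 0)
(37, 0)
(43.928, -4)
(29.206, 4.5)
(25.206, 11.428)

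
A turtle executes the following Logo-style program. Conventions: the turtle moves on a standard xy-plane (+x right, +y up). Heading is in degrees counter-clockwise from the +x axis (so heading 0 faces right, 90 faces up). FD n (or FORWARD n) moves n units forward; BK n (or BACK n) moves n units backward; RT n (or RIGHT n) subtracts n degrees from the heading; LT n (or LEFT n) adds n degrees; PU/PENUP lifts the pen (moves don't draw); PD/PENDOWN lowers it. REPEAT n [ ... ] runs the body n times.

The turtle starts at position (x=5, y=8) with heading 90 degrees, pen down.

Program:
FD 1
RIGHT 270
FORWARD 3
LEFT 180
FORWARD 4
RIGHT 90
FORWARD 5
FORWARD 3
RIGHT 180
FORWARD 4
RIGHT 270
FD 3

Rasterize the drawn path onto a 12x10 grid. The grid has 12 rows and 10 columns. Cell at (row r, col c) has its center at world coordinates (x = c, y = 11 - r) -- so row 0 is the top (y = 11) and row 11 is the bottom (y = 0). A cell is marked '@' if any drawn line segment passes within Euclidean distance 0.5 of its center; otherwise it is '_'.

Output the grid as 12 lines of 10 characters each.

Segment 0: (5,8) -> (5,9)
Segment 1: (5,9) -> (2,9)
Segment 2: (2,9) -> (6,9)
Segment 3: (6,9) -> (6,4)
Segment 4: (6,4) -> (6,1)
Segment 5: (6,1) -> (6,5)
Segment 6: (6,5) -> (3,5)

Answer: __________
__________
__@@@@@___
_____@@___
______@___
______@___
___@@@@___
______@___
______@___
______@___
______@___
__________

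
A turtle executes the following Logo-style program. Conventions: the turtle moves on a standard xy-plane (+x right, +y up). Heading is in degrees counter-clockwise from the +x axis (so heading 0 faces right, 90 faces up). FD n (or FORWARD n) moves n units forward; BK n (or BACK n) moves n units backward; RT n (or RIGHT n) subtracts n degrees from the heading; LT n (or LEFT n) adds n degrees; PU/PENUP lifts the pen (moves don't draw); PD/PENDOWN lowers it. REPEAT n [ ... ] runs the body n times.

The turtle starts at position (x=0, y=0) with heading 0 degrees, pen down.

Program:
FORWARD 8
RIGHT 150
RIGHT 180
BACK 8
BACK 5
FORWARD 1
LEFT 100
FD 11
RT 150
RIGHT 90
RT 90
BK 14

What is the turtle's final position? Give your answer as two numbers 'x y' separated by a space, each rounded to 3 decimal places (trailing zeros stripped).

Answer: 3.693 -2.362

Derivation:
Executing turtle program step by step:
Start: pos=(0,0), heading=0, pen down
FD 8: (0,0) -> (8,0) [heading=0, draw]
RT 150: heading 0 -> 210
RT 180: heading 210 -> 30
BK 8: (8,0) -> (1.072,-4) [heading=30, draw]
BK 5: (1.072,-4) -> (-3.258,-6.5) [heading=30, draw]
FD 1: (-3.258,-6.5) -> (-2.392,-6) [heading=30, draw]
LT 100: heading 30 -> 130
FD 11: (-2.392,-6) -> (-9.463,2.426) [heading=130, draw]
RT 150: heading 130 -> 340
RT 90: heading 340 -> 250
RT 90: heading 250 -> 160
BK 14: (-9.463,2.426) -> (3.693,-2.362) [heading=160, draw]
Final: pos=(3.693,-2.362), heading=160, 6 segment(s) drawn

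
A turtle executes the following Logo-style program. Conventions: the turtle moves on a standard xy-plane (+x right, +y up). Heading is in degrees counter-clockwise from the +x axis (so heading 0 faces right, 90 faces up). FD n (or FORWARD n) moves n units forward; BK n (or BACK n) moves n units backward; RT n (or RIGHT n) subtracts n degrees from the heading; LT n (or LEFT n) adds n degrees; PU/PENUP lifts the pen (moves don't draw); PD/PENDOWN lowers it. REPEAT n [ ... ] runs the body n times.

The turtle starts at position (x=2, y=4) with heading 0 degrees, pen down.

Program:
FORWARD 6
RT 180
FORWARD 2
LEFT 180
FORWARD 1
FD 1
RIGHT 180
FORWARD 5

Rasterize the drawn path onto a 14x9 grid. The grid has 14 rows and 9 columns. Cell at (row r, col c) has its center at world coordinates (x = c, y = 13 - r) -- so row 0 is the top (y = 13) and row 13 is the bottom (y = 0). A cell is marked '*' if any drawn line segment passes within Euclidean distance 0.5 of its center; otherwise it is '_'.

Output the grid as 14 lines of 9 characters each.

Answer: _________
_________
_________
_________
_________
_________
_________
_________
_________
__*******
_________
_________
_________
_________

Derivation:
Segment 0: (2,4) -> (8,4)
Segment 1: (8,4) -> (6,4)
Segment 2: (6,4) -> (7,4)
Segment 3: (7,4) -> (8,4)
Segment 4: (8,4) -> (3,4)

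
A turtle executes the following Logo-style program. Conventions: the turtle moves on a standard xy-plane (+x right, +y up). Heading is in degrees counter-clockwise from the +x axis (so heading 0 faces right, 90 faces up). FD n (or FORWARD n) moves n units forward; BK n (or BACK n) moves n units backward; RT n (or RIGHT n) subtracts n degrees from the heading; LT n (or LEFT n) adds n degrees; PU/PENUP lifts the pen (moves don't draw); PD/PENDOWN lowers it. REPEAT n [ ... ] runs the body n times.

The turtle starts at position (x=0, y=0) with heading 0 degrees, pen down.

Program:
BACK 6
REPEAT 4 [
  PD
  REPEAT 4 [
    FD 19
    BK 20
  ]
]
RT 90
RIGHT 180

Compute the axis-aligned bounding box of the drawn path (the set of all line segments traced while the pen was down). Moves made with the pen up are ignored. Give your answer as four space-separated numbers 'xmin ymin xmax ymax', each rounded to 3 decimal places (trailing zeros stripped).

Executing turtle program step by step:
Start: pos=(0,0), heading=0, pen down
BK 6: (0,0) -> (-6,0) [heading=0, draw]
REPEAT 4 [
  -- iteration 1/4 --
  PD: pen down
  REPEAT 4 [
    -- iteration 1/4 --
    FD 19: (-6,0) -> (13,0) [heading=0, draw]
    BK 20: (13,0) -> (-7,0) [heading=0, draw]
    -- iteration 2/4 --
    FD 19: (-7,0) -> (12,0) [heading=0, draw]
    BK 20: (12,0) -> (-8,0) [heading=0, draw]
    -- iteration 3/4 --
    FD 19: (-8,0) -> (11,0) [heading=0, draw]
    BK 20: (11,0) -> (-9,0) [heading=0, draw]
    -- iteration 4/4 --
    FD 19: (-9,0) -> (10,0) [heading=0, draw]
    BK 20: (10,0) -> (-10,0) [heading=0, draw]
  ]
  -- iteration 2/4 --
  PD: pen down
  REPEAT 4 [
    -- iteration 1/4 --
    FD 19: (-10,0) -> (9,0) [heading=0, draw]
    BK 20: (9,0) -> (-11,0) [heading=0, draw]
    -- iteration 2/4 --
    FD 19: (-11,0) -> (8,0) [heading=0, draw]
    BK 20: (8,0) -> (-12,0) [heading=0, draw]
    -- iteration 3/4 --
    FD 19: (-12,0) -> (7,0) [heading=0, draw]
    BK 20: (7,0) -> (-13,0) [heading=0, draw]
    -- iteration 4/4 --
    FD 19: (-13,0) -> (6,0) [heading=0, draw]
    BK 20: (6,0) -> (-14,0) [heading=0, draw]
  ]
  -- iteration 3/4 --
  PD: pen down
  REPEAT 4 [
    -- iteration 1/4 --
    FD 19: (-14,0) -> (5,0) [heading=0, draw]
    BK 20: (5,0) -> (-15,0) [heading=0, draw]
    -- iteration 2/4 --
    FD 19: (-15,0) -> (4,0) [heading=0, draw]
    BK 20: (4,0) -> (-16,0) [heading=0, draw]
    -- iteration 3/4 --
    FD 19: (-16,0) -> (3,0) [heading=0, draw]
    BK 20: (3,0) -> (-17,0) [heading=0, draw]
    -- iteration 4/4 --
    FD 19: (-17,0) -> (2,0) [heading=0, draw]
    BK 20: (2,0) -> (-18,0) [heading=0, draw]
  ]
  -- iteration 4/4 --
  PD: pen down
  REPEAT 4 [
    -- iteration 1/4 --
    FD 19: (-18,0) -> (1,0) [heading=0, draw]
    BK 20: (1,0) -> (-19,0) [heading=0, draw]
    -- iteration 2/4 --
    FD 19: (-19,0) -> (0,0) [heading=0, draw]
    BK 20: (0,0) -> (-20,0) [heading=0, draw]
    -- iteration 3/4 --
    FD 19: (-20,0) -> (-1,0) [heading=0, draw]
    BK 20: (-1,0) -> (-21,0) [heading=0, draw]
    -- iteration 4/4 --
    FD 19: (-21,0) -> (-2,0) [heading=0, draw]
    BK 20: (-2,0) -> (-22,0) [heading=0, draw]
  ]
]
RT 90: heading 0 -> 270
RT 180: heading 270 -> 90
Final: pos=(-22,0), heading=90, 33 segment(s) drawn

Segment endpoints: x in {-22, -21, -20, -19, -18, -17, -16, -15, -14, -13, -12, -11, -10, -9, -8, -7, -6, -2, -1, 0, 1, 2, 3, 4, 5, 6, 7, 8, 9, 10, 11, 12, 13}, y in {0}
xmin=-22, ymin=0, xmax=13, ymax=0

Answer: -22 0 13 0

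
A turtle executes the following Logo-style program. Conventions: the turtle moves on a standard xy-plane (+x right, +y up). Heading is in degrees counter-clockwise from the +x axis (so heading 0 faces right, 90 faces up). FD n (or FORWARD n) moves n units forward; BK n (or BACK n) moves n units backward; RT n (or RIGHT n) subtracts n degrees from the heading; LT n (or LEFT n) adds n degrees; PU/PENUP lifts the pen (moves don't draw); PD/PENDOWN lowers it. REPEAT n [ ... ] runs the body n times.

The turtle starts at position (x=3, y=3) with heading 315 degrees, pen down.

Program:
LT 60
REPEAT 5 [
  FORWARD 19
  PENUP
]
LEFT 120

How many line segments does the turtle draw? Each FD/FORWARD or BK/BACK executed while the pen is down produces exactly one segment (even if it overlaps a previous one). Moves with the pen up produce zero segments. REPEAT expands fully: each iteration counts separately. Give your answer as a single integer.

Answer: 1

Derivation:
Executing turtle program step by step:
Start: pos=(3,3), heading=315, pen down
LT 60: heading 315 -> 15
REPEAT 5 [
  -- iteration 1/5 --
  FD 19: (3,3) -> (21.353,7.918) [heading=15, draw]
  PU: pen up
  -- iteration 2/5 --
  FD 19: (21.353,7.918) -> (39.705,12.835) [heading=15, move]
  PU: pen up
  -- iteration 3/5 --
  FD 19: (39.705,12.835) -> (58.058,17.753) [heading=15, move]
  PU: pen up
  -- iteration 4/5 --
  FD 19: (58.058,17.753) -> (76.41,22.67) [heading=15, move]
  PU: pen up
  -- iteration 5/5 --
  FD 19: (76.41,22.67) -> (94.763,27.588) [heading=15, move]
  PU: pen up
]
LT 120: heading 15 -> 135
Final: pos=(94.763,27.588), heading=135, 1 segment(s) drawn
Segments drawn: 1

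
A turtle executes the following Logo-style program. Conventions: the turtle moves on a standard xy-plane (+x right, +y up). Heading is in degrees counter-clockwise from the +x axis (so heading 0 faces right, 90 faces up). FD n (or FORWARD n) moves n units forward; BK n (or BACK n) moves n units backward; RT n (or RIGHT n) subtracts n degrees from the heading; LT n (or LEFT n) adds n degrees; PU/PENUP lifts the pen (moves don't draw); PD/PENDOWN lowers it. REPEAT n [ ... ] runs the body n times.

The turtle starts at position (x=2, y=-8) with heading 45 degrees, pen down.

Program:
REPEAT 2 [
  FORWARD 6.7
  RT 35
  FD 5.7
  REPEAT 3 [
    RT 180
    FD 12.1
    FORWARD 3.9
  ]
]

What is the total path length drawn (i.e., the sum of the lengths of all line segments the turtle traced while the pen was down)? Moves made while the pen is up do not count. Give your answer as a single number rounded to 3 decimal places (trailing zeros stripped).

Answer: 120.8

Derivation:
Executing turtle program step by step:
Start: pos=(2,-8), heading=45, pen down
REPEAT 2 [
  -- iteration 1/2 --
  FD 6.7: (2,-8) -> (6.738,-3.262) [heading=45, draw]
  RT 35: heading 45 -> 10
  FD 5.7: (6.738,-3.262) -> (12.351,-2.273) [heading=10, draw]
  REPEAT 3 [
    -- iteration 1/3 --
    RT 180: heading 10 -> 190
    FD 12.1: (12.351,-2.273) -> (0.435,-4.374) [heading=190, draw]
    FD 3.9: (0.435,-4.374) -> (-3.406,-5.051) [heading=190, draw]
    -- iteration 2/3 --
    RT 180: heading 190 -> 10
    FD 12.1: (-3.406,-5.051) -> (8.51,-2.95) [heading=10, draw]
    FD 3.9: (8.51,-2.95) -> (12.351,-2.273) [heading=10, draw]
    -- iteration 3/3 --
    RT 180: heading 10 -> 190
    FD 12.1: (12.351,-2.273) -> (0.435,-4.374) [heading=190, draw]
    FD 3.9: (0.435,-4.374) -> (-3.406,-5.051) [heading=190, draw]
  ]
  -- iteration 2/2 --
  FD 6.7: (-3.406,-5.051) -> (-10.004,-6.214) [heading=190, draw]
  RT 35: heading 190 -> 155
  FD 5.7: (-10.004,-6.214) -> (-15.17,-3.805) [heading=155, draw]
  REPEAT 3 [
    -- iteration 1/3 --
    RT 180: heading 155 -> 335
    FD 12.1: (-15.17,-3.805) -> (-4.204,-8.919) [heading=335, draw]
    FD 3.9: (-4.204,-8.919) -> (-0.669,-10.567) [heading=335, draw]
    -- iteration 2/3 --
    RT 180: heading 335 -> 155
    FD 12.1: (-0.669,-10.567) -> (-11.635,-5.454) [heading=155, draw]
    FD 3.9: (-11.635,-5.454) -> (-15.17,-3.805) [heading=155, draw]
    -- iteration 3/3 --
    RT 180: heading 155 -> 335
    FD 12.1: (-15.17,-3.805) -> (-4.204,-8.919) [heading=335, draw]
    FD 3.9: (-4.204,-8.919) -> (-0.669,-10.567) [heading=335, draw]
  ]
]
Final: pos=(-0.669,-10.567), heading=335, 16 segment(s) drawn

Segment lengths:
  seg 1: (2,-8) -> (6.738,-3.262), length = 6.7
  seg 2: (6.738,-3.262) -> (12.351,-2.273), length = 5.7
  seg 3: (12.351,-2.273) -> (0.435,-4.374), length = 12.1
  seg 4: (0.435,-4.374) -> (-3.406,-5.051), length = 3.9
  seg 5: (-3.406,-5.051) -> (8.51,-2.95), length = 12.1
  seg 6: (8.51,-2.95) -> (12.351,-2.273), length = 3.9
  seg 7: (12.351,-2.273) -> (0.435,-4.374), length = 12.1
  seg 8: (0.435,-4.374) -> (-3.406,-5.051), length = 3.9
  seg 9: (-3.406,-5.051) -> (-10.004,-6.214), length = 6.7
  seg 10: (-10.004,-6.214) -> (-15.17,-3.805), length = 5.7
  seg 11: (-15.17,-3.805) -> (-4.204,-8.919), length = 12.1
  seg 12: (-4.204,-8.919) -> (-0.669,-10.567), length = 3.9
  seg 13: (-0.669,-10.567) -> (-11.635,-5.454), length = 12.1
  seg 14: (-11.635,-5.454) -> (-15.17,-3.805), length = 3.9
  seg 15: (-15.17,-3.805) -> (-4.204,-8.919), length = 12.1
  seg 16: (-4.204,-8.919) -> (-0.669,-10.567), length = 3.9
Total = 120.8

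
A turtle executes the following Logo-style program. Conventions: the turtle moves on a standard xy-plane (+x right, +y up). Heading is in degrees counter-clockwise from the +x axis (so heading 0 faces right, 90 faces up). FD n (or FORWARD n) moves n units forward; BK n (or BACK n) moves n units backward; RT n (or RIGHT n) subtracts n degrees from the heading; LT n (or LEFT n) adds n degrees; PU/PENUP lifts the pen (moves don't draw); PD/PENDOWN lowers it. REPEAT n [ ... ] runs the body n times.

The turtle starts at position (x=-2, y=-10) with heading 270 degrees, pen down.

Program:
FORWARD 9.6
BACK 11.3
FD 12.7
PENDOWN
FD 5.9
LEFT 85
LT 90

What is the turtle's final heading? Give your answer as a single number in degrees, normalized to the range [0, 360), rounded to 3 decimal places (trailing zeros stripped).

Answer: 85

Derivation:
Executing turtle program step by step:
Start: pos=(-2,-10), heading=270, pen down
FD 9.6: (-2,-10) -> (-2,-19.6) [heading=270, draw]
BK 11.3: (-2,-19.6) -> (-2,-8.3) [heading=270, draw]
FD 12.7: (-2,-8.3) -> (-2,-21) [heading=270, draw]
PD: pen down
FD 5.9: (-2,-21) -> (-2,-26.9) [heading=270, draw]
LT 85: heading 270 -> 355
LT 90: heading 355 -> 85
Final: pos=(-2,-26.9), heading=85, 4 segment(s) drawn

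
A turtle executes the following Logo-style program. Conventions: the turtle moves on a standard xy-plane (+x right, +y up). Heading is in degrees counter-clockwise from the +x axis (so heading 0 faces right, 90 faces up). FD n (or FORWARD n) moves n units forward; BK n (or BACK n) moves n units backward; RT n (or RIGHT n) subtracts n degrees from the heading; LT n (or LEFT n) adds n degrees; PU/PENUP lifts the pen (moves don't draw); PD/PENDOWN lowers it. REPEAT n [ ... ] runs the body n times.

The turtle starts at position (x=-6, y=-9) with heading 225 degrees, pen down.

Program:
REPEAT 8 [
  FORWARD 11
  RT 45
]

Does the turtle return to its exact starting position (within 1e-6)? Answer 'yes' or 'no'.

Answer: yes

Derivation:
Executing turtle program step by step:
Start: pos=(-6,-9), heading=225, pen down
REPEAT 8 [
  -- iteration 1/8 --
  FD 11: (-6,-9) -> (-13.778,-16.778) [heading=225, draw]
  RT 45: heading 225 -> 180
  -- iteration 2/8 --
  FD 11: (-13.778,-16.778) -> (-24.778,-16.778) [heading=180, draw]
  RT 45: heading 180 -> 135
  -- iteration 3/8 --
  FD 11: (-24.778,-16.778) -> (-32.556,-9) [heading=135, draw]
  RT 45: heading 135 -> 90
  -- iteration 4/8 --
  FD 11: (-32.556,-9) -> (-32.556,2) [heading=90, draw]
  RT 45: heading 90 -> 45
  -- iteration 5/8 --
  FD 11: (-32.556,2) -> (-24.778,9.778) [heading=45, draw]
  RT 45: heading 45 -> 0
  -- iteration 6/8 --
  FD 11: (-24.778,9.778) -> (-13.778,9.778) [heading=0, draw]
  RT 45: heading 0 -> 315
  -- iteration 7/8 --
  FD 11: (-13.778,9.778) -> (-6,2) [heading=315, draw]
  RT 45: heading 315 -> 270
  -- iteration 8/8 --
  FD 11: (-6,2) -> (-6,-9) [heading=270, draw]
  RT 45: heading 270 -> 225
]
Final: pos=(-6,-9), heading=225, 8 segment(s) drawn

Start position: (-6, -9)
Final position: (-6, -9)
Distance = 0; < 1e-6 -> CLOSED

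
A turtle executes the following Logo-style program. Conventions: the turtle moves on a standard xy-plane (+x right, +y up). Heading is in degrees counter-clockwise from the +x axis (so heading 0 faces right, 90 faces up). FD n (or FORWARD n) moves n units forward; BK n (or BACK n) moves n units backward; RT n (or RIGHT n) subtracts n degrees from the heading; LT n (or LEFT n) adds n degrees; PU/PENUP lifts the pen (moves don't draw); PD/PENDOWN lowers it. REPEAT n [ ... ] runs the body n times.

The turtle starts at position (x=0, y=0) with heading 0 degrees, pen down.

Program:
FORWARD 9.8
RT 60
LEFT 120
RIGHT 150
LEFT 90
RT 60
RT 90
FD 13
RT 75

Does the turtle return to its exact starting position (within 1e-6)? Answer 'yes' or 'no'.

Executing turtle program step by step:
Start: pos=(0,0), heading=0, pen down
FD 9.8: (0,0) -> (9.8,0) [heading=0, draw]
RT 60: heading 0 -> 300
LT 120: heading 300 -> 60
RT 150: heading 60 -> 270
LT 90: heading 270 -> 0
RT 60: heading 0 -> 300
RT 90: heading 300 -> 210
FD 13: (9.8,0) -> (-1.458,-6.5) [heading=210, draw]
RT 75: heading 210 -> 135
Final: pos=(-1.458,-6.5), heading=135, 2 segment(s) drawn

Start position: (0, 0)
Final position: (-1.458, -6.5)
Distance = 6.662; >= 1e-6 -> NOT closed

Answer: no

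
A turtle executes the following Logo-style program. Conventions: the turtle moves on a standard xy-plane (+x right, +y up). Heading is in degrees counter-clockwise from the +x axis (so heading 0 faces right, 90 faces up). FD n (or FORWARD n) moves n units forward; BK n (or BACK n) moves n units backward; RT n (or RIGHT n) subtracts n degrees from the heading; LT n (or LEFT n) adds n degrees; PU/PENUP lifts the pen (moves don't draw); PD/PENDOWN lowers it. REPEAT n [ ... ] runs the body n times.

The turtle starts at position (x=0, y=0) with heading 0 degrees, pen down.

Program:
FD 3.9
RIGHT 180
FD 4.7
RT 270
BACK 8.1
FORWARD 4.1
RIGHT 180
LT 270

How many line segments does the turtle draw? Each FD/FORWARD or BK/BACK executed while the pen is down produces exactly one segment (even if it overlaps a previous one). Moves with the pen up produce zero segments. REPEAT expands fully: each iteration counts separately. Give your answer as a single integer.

Answer: 4

Derivation:
Executing turtle program step by step:
Start: pos=(0,0), heading=0, pen down
FD 3.9: (0,0) -> (3.9,0) [heading=0, draw]
RT 180: heading 0 -> 180
FD 4.7: (3.9,0) -> (-0.8,0) [heading=180, draw]
RT 270: heading 180 -> 270
BK 8.1: (-0.8,0) -> (-0.8,8.1) [heading=270, draw]
FD 4.1: (-0.8,8.1) -> (-0.8,4) [heading=270, draw]
RT 180: heading 270 -> 90
LT 270: heading 90 -> 0
Final: pos=(-0.8,4), heading=0, 4 segment(s) drawn
Segments drawn: 4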